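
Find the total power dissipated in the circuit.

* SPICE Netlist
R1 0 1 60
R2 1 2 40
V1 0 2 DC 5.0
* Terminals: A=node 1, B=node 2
Nodal analysis, taking node 2 as the 0 V reference.
Source V1 fixes V_0 = 5 V.
KCL at each unknown node (sum of currents leaving = 0; resistances in Ω):
  Node 1: (V_1 - 5)/60 + (V_1 - 0)/40 = 0
Collecting terms: 0.04167 × V_1 = 0.08333  =>  V_1 = 2 V
Power in each resistor, P = (ΔV)²/R:
  P_R1 = (5 - 2)²/60 = 0.15 W
  P_R2 = (2 - 0)²/40 = 0.1 W
P_total = P_R1 + P_R2 = 0.25 W

Final answer: 0.25 W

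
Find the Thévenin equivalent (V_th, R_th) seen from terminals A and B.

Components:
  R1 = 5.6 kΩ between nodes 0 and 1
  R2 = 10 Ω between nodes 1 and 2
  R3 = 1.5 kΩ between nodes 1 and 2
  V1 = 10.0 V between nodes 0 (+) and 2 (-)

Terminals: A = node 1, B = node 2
Step 1 — V_th is the open-circuit voltage V_A - V_B (nothing connected across the terminals).
Nodal analysis, taking node 2 as the 0 V reference.
Source V1 fixes V_0 = 10 V.
KCL at each unknown node (sum of currents leaving = 0; resistances in Ω):
  Node 1: (V_1 - 10)/5600 + (V_1 - 0)/10 + (V_1 - 0)/1500 = 0
Collecting terms: 0.1008 × V_1 = 0.001786  =>  V_1 = 0.01771 V
V_th = V_1 - V_2 = 0.01771 - 0 = 0.01771 V
Step 2 — R_th: zero the source — replace V1 by a short circuit (node 2 merges into node 0) — and find the resistance seen between A (node 1) and B (node 0).
Reduce the network between node 1 (A) and node 0 (B) by series/parallel combination:
  Rp1 = R1 ‖ R2 ‖ R3 (parallel, all between nodes 0 and 1) = 1/(1/5600 + 1/10 + 1/1500) = 9.916 Ω
R_th = 9.916 Ω

Final answer: V_th = 0.01771 V, R_th = 9.916 Ω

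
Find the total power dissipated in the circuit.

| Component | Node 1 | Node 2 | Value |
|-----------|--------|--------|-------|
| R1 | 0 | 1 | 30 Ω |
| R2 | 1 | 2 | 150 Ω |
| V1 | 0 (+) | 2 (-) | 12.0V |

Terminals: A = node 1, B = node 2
Nodal analysis, taking node 2 as the 0 V reference.
Source V1 fixes V_0 = 12 V.
KCL at each unknown node (sum of currents leaving = 0; resistances in Ω):
  Node 1: (V_1 - 12)/30 + (V_1 - 0)/150 = 0
Collecting terms: 0.04 × V_1 = 0.4  =>  V_1 = 10 V
Power in each resistor, P = (ΔV)²/R:
  P_R1 = (12 - 10)²/30 = 0.1333 W
  P_R2 = (10 - 0)²/150 = 0.6667 W
P_total = P_R1 + P_R2 = 0.8 W

Final answer: 0.8 W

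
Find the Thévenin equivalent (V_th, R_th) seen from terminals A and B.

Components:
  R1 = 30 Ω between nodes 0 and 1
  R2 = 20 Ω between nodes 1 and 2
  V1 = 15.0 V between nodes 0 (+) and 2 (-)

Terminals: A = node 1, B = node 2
Step 1 — V_th is the open-circuit voltage V_A - V_B (nothing connected across the terminals).
Nodal analysis, taking node 2 as the 0 V reference.
Source V1 fixes V_0 = 15 V.
KCL at each unknown node (sum of currents leaving = 0; resistances in Ω):
  Node 1: (V_1 - 15)/30 + (V_1 - 0)/20 = 0
Collecting terms: 0.08333 × V_1 = 0.5  =>  V_1 = 6 V
V_th = V_1 - V_2 = 6 - 0 = 6 V
Step 2 — R_th: zero the source — replace V1 by a short circuit (node 2 merges into node 0) — and find the resistance seen between A (node 1) and B (node 0).
Reduce the network between node 1 (A) and node 0 (B) by series/parallel combination:
  Rp1 = R1 ‖ R2 (parallel, both between nodes 0 and 1) = 1/(1/30 + 1/20) = 12 Ω
R_th = 12 Ω

Final answer: V_th = 6 V, R_th = 12 Ω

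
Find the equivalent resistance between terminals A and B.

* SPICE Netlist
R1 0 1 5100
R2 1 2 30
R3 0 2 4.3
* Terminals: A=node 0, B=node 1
Reduce the network between node 0 (A) and node 1 (B) by series/parallel combination:
  Rs1 = R3 + R2 (series, joined only at node 2) = 4.3 + 30 = 34.3 Ω
  Rp1 = R1 ‖ Rs1 (parallel, both between nodes 0 and 1) = 1/(1/5100 + 1/34.3) = 34.07 Ω
R_eq = 34.07 Ω

Final answer: 34.07 Ω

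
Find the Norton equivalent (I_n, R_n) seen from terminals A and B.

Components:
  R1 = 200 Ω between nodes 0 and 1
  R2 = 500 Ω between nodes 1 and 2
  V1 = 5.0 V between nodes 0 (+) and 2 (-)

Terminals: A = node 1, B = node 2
Find the Thévenin equivalent first; then I_n = V_th/R_th and R_n = R_th.
Step 1 — V_th is the open-circuit voltage V_A - V_B (nothing connected across the terminals).
Nodal analysis, taking node 2 as the 0 V reference.
Source V1 fixes V_0 = 5 V.
KCL at each unknown node (sum of currents leaving = 0; resistances in Ω):
  Node 1: (V_1 - 5)/200 + (V_1 - 0)/500 = 0
Collecting terms: 0.007 × V_1 = 0.025  =>  V_1 = 3.571 V
V_th = V_1 - V_2 = 3.571 - 0 = 3.571 V
Step 2 — R_th: zero the source — replace V1 by a short circuit (node 2 merges into node 0) — and find the resistance seen between A (node 1) and B (node 0).
Reduce the network between node 1 (A) and node 0 (B) by series/parallel combination:
  Rp1 = R1 ‖ R2 (parallel, both between nodes 0 and 1) = 1/(1/200 + 1/500) = 142.9 Ω
R_th = 142.9 Ω
I_n = V_th/R_th = 3.571/142.9 = 0.025 A, and R_n = R_th = 142.9 Ω

Final answer: I_n = 0.025 A, R_n = 142.9 Ω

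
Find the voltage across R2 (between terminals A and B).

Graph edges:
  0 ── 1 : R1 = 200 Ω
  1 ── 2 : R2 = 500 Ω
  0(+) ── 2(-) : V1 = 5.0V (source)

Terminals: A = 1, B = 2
R1 and R2 are in series across V1 (node 0 → node 1 → node 2), and the output A–B is taken across R2, so this is a voltage divider.
Series current: I = V1/(R1 + R2) = 5/(200 + 500) = 5/700 = 0.007143 A
V_R2 = I × R2 = V1 × R2/(R1 + R2) = 5 × 500/700 = 3.571 V

Final answer: 3.571 V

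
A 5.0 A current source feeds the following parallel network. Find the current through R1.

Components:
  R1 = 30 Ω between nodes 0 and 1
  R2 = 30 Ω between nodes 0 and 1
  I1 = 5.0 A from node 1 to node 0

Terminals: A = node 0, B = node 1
All resistors sit directly between nodes 0 and 1, so they are in parallel and share one voltage V; the full source current 5 A splits among them.
1/R_par = 1/30 + 1/30 = 0.06667 S  =>  R_par = 15 Ω
V = I × R_par = 5 × 15 = 75 V
I_R1 = V/R1 = 75/30 = 2.5 A

Final answer: 2.5 A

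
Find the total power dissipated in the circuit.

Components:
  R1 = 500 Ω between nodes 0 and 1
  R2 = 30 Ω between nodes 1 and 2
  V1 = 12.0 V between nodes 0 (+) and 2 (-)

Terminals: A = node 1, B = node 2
Nodal analysis, taking node 2 as the 0 V reference.
Source V1 fixes V_0 = 12 V.
KCL at each unknown node (sum of currents leaving = 0; resistances in Ω):
  Node 1: (V_1 - 12)/500 + (V_1 - 0)/30 = 0
Collecting terms: 0.03533 × V_1 = 0.024  =>  V_1 = 0.6792 V
Power in each resistor, P = (ΔV)²/R:
  P_R1 = (12 - 0.6792)²/500 = 0.2563 W
  P_R2 = (0.6792 - 0)²/30 = 0.01538 W
P_total = P_R1 + P_R2 = 0.2717 W

Final answer: 0.2717 W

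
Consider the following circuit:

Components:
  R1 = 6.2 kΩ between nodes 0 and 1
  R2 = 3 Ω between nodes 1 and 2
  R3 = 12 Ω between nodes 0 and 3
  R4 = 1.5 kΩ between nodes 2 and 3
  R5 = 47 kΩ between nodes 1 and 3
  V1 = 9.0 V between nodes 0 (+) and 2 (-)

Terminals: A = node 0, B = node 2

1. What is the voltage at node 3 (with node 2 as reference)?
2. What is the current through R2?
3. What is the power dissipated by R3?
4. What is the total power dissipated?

Nodal analysis, taking node 2 as the 0 V reference.
Source V1 fixes V_0 = 9 V.
KCL at each unknown node (sum of currents leaving = 0; resistances in Ω):
  Node 1: (V_1 - 9)/6200 + (V_1 - 0)/3 + (V_1 - V_3)/47000 = 0
  Node 3: (V_3 - 9)/12 + (V_3 - 0)/1500 + (V_3 - V_1)/47000 = 0
Collecting terms (coefficients in siemens):
  0.3335·V_1 - 0.00002128·V_3 = 0.001452
  0.08402·V_3 - 0.00002128·V_1 = 0.75
Determinant D = (0.3335)(0.08402) - (-0.00002128)(-0.00002128) = 0.02802
V_1 = [(0.001452)(0.08402) - (-0.00002128)(0.75)]/D = 0.004922 V
V_3 = [(0.3335)(0.75) - (0.001452)(-0.00002128)]/D = 8.926 V
Part 1:
  Read off the nodal solution: V_3 = 8.926 V
Part 2:
  I_R2 = (V_1 - V_2)/R2 = (0.004922 - 0)/3 = 0.001641 A
  Magnitude: I_R2 = 0.001641 A
Part 3:
  I_R3 = (V_0 - V_3)/R3 = (9 - 8.926)/12 = 0.006141 A
  P_R3 = I_R3² × R3 = (0.006141)² × 12 = 0.0004525 W
Part 4:
  Power in each resistor, P = (ΔV)²/R:
    P_R1 = (9 - 0.004922)²/6200 = 0.01305 W
    P_R2 = (0.004922 - 0)²/3 = 0.000008075 W
    P_R3 = (9 - 8.926)²/12 = 0.0004525 W
    P_R4 = (0 - 8.926)²/1500 = 0.05312 W
    P_R5 = (0.004922 - 8.926)²/47000 = 0.001693 W
  P_total = P_R1 + P_R2 + P_R3 + P_R4 + P_R5 = 0.06832 W

Final answers:
1. V_3 = 8.926 V
2. I_R2 = 0.001641 A
3. P_R3 = 0.0004525 W
4. P_total = 0.06832 W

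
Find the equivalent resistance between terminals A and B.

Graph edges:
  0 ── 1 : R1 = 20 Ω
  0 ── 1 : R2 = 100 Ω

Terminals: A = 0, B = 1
Reduce the network between node 0 (A) and node 1 (B) by series/parallel combination:
  Rp1 = R1 ‖ R2 (parallel, both between nodes 0 and 1) = 1/(1/20 + 1/100) = 16.67 Ω
R_eq = 16.67 Ω

Final answer: 16.67 Ω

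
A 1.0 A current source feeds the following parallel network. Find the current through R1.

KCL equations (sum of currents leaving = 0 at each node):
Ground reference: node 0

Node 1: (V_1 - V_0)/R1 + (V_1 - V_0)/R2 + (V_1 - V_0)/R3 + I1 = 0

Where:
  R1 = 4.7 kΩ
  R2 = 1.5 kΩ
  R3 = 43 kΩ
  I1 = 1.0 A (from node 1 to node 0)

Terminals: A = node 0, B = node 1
All resistors sit directly between nodes 0 and 1, so they are in parallel and share one voltage V; the full source current 1 A splits among them.
1/R_par = 1/4700 + 1/1500 + 1/43000 = 0.0009027 S  =>  R_par = 1108 Ω
V = I × R_par = 1 × 1108 = 1108 V
I_R1 = V/R1 = 1108/4700 = 0.2357 A

Final answer: 0.2357 A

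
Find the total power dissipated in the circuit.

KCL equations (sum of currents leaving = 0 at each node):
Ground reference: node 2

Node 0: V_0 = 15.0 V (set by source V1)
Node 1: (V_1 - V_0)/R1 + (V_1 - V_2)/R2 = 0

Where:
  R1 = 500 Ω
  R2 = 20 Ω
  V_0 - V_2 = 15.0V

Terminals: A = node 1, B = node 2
Nodal analysis, taking node 2 as the 0 V reference.
Source V1 fixes V_0 = 15 V.
KCL at each unknown node (sum of currents leaving = 0; resistances in Ω):
  Node 1: (V_1 - 15)/500 + (V_1 - 0)/20 = 0
Collecting terms: 0.052 × V_1 = 0.03  =>  V_1 = 0.5769 V
Power in each resistor, P = (ΔV)²/R:
  P_R1 = (15 - 0.5769)²/500 = 0.4161 W
  P_R2 = (0.5769 - 0)²/20 = 0.01664 W
P_total = P_R1 + P_R2 = 0.4327 W

Final answer: 0.4327 W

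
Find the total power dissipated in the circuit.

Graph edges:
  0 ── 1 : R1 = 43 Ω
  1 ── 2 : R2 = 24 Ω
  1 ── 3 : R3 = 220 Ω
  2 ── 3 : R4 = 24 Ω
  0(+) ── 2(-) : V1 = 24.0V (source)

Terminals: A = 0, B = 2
Nodal analysis, taking node 2 as the 0 V reference.
Source V1 fixes V_0 = 24 V.
KCL at each unknown node (sum of currents leaving = 0; resistances in Ω):
  Node 1: (V_1 - 24)/43 + (V_1 - 0)/24 + (V_1 - V_3)/220 = 0
  Node 3: (V_3 - V_1)/220 + (V_3 - 0)/24 = 0
Collecting terms (coefficients in siemens):
  0.06947·V_1 - 0.004545·V_3 = 0.5581
  0.04621·V_3 - 0.004545·V_1 = 0
Determinant D = (0.06947)(0.04621) - (-0.004545)(-0.004545) = 0.00319
V_1 = [(0.5581)(0.04621) - (-0.004545)(0)]/D = 8.087 V
V_3 = [(0.06947)(0) - (0.5581)(-0.004545)]/D = 0.7954 V
Power in each resistor, P = (ΔV)²/R:
  P_R1 = (24 - 8.087)²/43 = 5.889 W
  P_R2 = (8.087 - 0)²/24 = 2.725 W
  P_R3 = (8.087 - 0.7954)²/220 = 0.2416 W
  P_R4 = (0 - 0.7954)²/24 = 0.02636 W
P_total = P_R1 + P_R2 + P_R3 + P_R4 = 8.882 W

Final answer: 8.882 W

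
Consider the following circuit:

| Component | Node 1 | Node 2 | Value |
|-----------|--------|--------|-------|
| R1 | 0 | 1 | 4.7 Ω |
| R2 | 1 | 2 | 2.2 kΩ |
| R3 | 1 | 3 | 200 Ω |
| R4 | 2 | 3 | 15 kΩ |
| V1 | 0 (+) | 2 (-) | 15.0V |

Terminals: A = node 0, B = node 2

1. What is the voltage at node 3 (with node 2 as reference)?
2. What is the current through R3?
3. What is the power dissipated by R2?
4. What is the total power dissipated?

Nodal analysis, taking node 2 as the 0 V reference.
Source V1 fixes V_0 = 15 V.
KCL at each unknown node (sum of currents leaving = 0; resistances in Ω):
  Node 1: (V_1 - 15)/4.7 + (V_1 - 0)/2200 + (V_1 - V_3)/200 = 0
  Node 3: (V_3 - V_1)/200 + (V_3 - 0)/15000 = 0
Collecting terms (coefficients in siemens):
  0.2182·V_1 - 0.005·V_3 = 3.191
  0.005067·V_3 - 0.005·V_1 = 0
Determinant D = (0.2182)(0.005067) - (-0.005)(-0.005) = 0.001081
V_1 = [(3.191)(0.005067) - (-0.005)(0)]/D = 14.96 V
V_3 = [(0.2182)(0) - (3.191)(-0.005)]/D = 14.77 V
Part 1:
  Read off the nodal solution: V_3 = 14.77 V
Part 2:
  I_R3 = (V_1 - V_3)/R3 = (14.96 - 14.77)/200 = 0.0009844 A
  Magnitude: I_R3 = 0.0009844 A
Part 3:
  I_R2 = (V_1 - V_2)/R2 = (14.96 - 0)/2200 = 0.006802 A
  P_R2 = I_R2² × R2 = (0.006802)² × 2200 = 0.1018 W
Part 4:
  Power in each resistor, P = (ΔV)²/R:
    P_R1 = (15 - 14.96)²/4.7 = 0.0002849 W
    P_R2 = (14.96 - 0)²/2200 = 0.1018 W
    P_R3 = (14.96 - 14.77)²/200 = 0.0001938 W
    P_R4 = (0 - 14.77)²/15000 = 0.01454 W
  P_total = P_R1 + P_R2 + P_R3 + P_R4 = 0.1168 W

Final answers:
1. V_3 = 14.77 V
2. I_R3 = 0.0009844 A
3. P_R2 = 0.1018 W
4. P_total = 0.1168 W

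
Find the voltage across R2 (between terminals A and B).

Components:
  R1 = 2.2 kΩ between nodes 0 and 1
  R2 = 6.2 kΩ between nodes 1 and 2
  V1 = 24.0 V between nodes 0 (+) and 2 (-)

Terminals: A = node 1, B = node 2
R1 and R2 are in series across V1 (node 0 → node 1 → node 2), and the output A–B is taken across R2, so this is a voltage divider.
Series current: I = V1/(R1 + R2) = 24/(2200 + 6200) = 24/8400 = 0.002857 A
V_R2 = I × R2 = V1 × R2/(R1 + R2) = 24 × 6200/8400 = 17.71 V

Final answer: 17.71 V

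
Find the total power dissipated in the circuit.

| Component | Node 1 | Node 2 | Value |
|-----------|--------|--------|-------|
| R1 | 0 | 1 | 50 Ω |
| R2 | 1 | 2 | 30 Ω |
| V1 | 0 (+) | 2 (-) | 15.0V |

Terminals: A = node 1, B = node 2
Nodal analysis, taking node 2 as the 0 V reference.
Source V1 fixes V_0 = 15 V.
KCL at each unknown node (sum of currents leaving = 0; resistances in Ω):
  Node 1: (V_1 - 15)/50 + (V_1 - 0)/30 = 0
Collecting terms: 0.05333 × V_1 = 0.3  =>  V_1 = 5.625 V
Power in each resistor, P = (ΔV)²/R:
  P_R1 = (15 - 5.625)²/50 = 1.758 W
  P_R2 = (5.625 - 0)²/30 = 1.055 W
P_total = P_R1 + P_R2 = 2.812 W

Final answer: 2.812 W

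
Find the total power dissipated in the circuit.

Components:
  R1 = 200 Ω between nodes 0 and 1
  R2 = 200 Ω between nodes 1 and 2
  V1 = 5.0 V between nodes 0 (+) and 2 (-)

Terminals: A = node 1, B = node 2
Nodal analysis, taking node 2 as the 0 V reference.
Source V1 fixes V_0 = 5 V.
KCL at each unknown node (sum of currents leaving = 0; resistances in Ω):
  Node 1: (V_1 - 5)/200 + (V_1 - 0)/200 = 0
Collecting terms: 0.01 × V_1 = 0.025  =>  V_1 = 2.5 V
Power in each resistor, P = (ΔV)²/R:
  P_R1 = (5 - 2.5)²/200 = 0.03125 W
  P_R2 = (2.5 - 0)²/200 = 0.03125 W
P_total = P_R1 + P_R2 = 0.0625 W

Final answer: 0.0625 W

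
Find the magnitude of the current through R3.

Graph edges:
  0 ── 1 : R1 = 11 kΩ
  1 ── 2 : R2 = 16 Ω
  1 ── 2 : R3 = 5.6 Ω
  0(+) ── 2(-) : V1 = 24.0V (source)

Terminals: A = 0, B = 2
Nodal analysis, taking node 2 as the 0 V reference.
Source V1 fixes V_0 = 24 V.
KCL at each unknown node (sum of currents leaving = 0; resistances in Ω):
  Node 1: (V_1 - 24)/11000 + (V_1 - 0)/16 + (V_1 - 0)/5.6 = 0
Collecting terms: 0.2412 × V_1 = 0.002182  =>  V_1 = 0.009047 V
I_R3 = (V_1 - V_2)/R3 = (0.009047 - 0)/5.6 = 0.001616 A
|I_R3| = 0.001616 A

Final answer: |I_R3| = 0.001616 A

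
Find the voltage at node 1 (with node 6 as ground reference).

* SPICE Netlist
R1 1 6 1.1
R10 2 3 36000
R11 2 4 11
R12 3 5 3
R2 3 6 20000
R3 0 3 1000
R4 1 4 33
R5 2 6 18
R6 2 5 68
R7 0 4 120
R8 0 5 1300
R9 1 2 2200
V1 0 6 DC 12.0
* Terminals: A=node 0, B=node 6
Nodal analysis, taking node 6 as the 0 V reference.
Source V1 fixes V_0 = 12 V.
KCL at each unknown node (sum of currents leaving = 0; resistances in Ω):
  Node 1: (V_1 - 0)/1.1 + (V_1 - V_4)/33 + (V_1 - V_2)/2200 = 0
  Node 2: (V_2 - 0)/18 + (V_2 - V_5)/68 + (V_2 - V_1)/2200 + (V_2 - V_3)/36000 + (V_2 - V_4)/11 = 0
  Node 3: (V_3 - 0)/20000 + (V_3 - 12)/1000 + (V_3 - V_2)/36000 + (V_3 - V_5)/3 = 0
  Node 4: (V_4 - V_1)/33 + (V_4 - 12)/120 + (V_4 - V_2)/11 = 0
  Node 5: (V_5 - V_2)/68 + (V_5 - 12)/1300 + (V_5 - V_3)/3 = 0
Collecting terms (coefficients in siemens):
  0.9398·V_1 - 0.0004545·V_2 - 0.0303·V_4 = 0
  0.1617·V_2 - 0.0004545·V_1 - 0.00002778·V_3 - 0.09091·V_4 - 0.01471·V_5 = 0
  0.3344·V_3 - 0.00002778·V_2 - 0.3333·V_5 = 0.012
  0.1295·V_4 - 0.0303·V_1 - 0.09091·V_2 = 0.1
  0.3488·V_5 - 0.01471·V_2 - 0.3333·V_3 = 0.009231
Solving these 5 simultaneous equations (Gaussian elimination) gives:
  V_1 = 0.04984 V, V_2 = 1.064 V, V_3 = 2.256 V, V_4 = 1.53 V
  V_5 = 2.227 V
The requested potential is V_1 = 0.04984 V.

Final answer: V_1 = 0.04984 V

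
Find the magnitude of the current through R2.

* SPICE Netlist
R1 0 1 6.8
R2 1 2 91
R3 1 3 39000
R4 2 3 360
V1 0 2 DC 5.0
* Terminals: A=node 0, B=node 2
Nodal analysis, taking node 2 as the 0 V reference.
Source V1 fixes V_0 = 5 V.
KCL at each unknown node (sum of currents leaving = 0; resistances in Ω):
  Node 1: (V_1 - 5)/6.8 + (V_1 - 0)/91 + (V_1 - V_3)/39000 = 0
  Node 3: (V_3 - V_1)/39000 + (V_3 - 0)/360 = 0
Collecting terms (coefficients in siemens):
  0.1581·V_1 - 0.00002564·V_3 = 0.7353
  0.002803·V_3 - 0.00002564·V_1 = 0
Determinant D = (0.1581)(0.002803) - (-0.00002564)(-0.00002564) = 0.0004431
V_1 = [(0.7353)(0.002803) - (-0.00002564)(0)]/D = 4.652 V
V_3 = [(0.1581)(0) - (0.7353)(-0.00002564)]/D = 0.04255 V
I_R2 = (V_1 - V_2)/R2 = (4.652 - 0)/91 = 0.05112 A
|I_R2| = 0.05112 A

Final answer: |I_R2| = 0.05112 A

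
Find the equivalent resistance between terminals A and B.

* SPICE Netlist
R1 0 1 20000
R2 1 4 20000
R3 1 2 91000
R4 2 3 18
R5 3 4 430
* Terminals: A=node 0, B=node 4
Reduce the network between node 0 (A) and node 4 (B) by series/parallel combination:
  Rs1 = R3 + R4 (series, joined only at node 2) = 91000 + 18 = 91020 Ω
  Rs2 = R5 + Rs1 (series, joined only at node 3) = 430 + 91020 = 91450 Ω
  Rp1 = R2 ‖ Rs2 (parallel, both between nodes 1 and 4) = 1/(1/20000 + 1/91450) = 16410 Ω
  Rs3 = R1 + Rp1 (series, joined only at node 1) = 20000 + 16410 = 36410 Ω
R_eq = 36.41 kΩ

Final answer: 36.41 kΩ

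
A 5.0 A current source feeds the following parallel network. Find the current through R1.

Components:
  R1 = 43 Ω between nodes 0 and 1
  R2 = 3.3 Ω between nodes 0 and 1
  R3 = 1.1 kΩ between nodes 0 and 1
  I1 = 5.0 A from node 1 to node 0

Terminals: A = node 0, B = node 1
All resistors sit directly between nodes 0 and 1, so they are in parallel and share one voltage V; the full source current 5 A splits among them.
1/R_par = 1/43 + 1/3.3 + 1/1100 = 0.3272 S  =>  R_par = 3.056 Ω
V = I × R_par = 5 × 3.056 = 15.28 V
I_R1 = V/R1 = 15.28/43 = 0.3554 A

Final answer: 0.3554 A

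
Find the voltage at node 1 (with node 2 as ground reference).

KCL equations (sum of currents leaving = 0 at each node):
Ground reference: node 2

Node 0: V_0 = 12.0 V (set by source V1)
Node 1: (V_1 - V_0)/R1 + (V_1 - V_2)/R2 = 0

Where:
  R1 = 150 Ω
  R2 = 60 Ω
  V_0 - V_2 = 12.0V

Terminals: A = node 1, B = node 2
Nodal analysis, taking node 2 as the 0 V reference.
Source V1 fixes V_0 = 12 V.
KCL at each unknown node (sum of currents leaving = 0; resistances in Ω):
  Node 1: (V_1 - 12)/150 + (V_1 - 0)/60 = 0
Collecting terms: 0.02333 × V_1 = 0.08  =>  V_1 = 3.429 V
The requested potential is V_1 = 3.429 V.

Final answer: V_1 = 3.429 V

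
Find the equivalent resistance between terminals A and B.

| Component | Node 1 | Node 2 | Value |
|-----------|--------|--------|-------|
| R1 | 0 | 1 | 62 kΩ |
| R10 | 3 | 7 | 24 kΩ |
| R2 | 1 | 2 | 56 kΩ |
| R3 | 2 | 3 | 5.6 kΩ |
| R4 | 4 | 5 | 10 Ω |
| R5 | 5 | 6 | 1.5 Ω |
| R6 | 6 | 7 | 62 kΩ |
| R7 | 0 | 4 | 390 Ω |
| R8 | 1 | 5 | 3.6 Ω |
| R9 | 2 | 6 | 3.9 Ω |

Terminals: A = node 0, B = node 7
The network is not a plain series/parallel combination. Inject a 1 A test current into terminal A (node 0) and return it from terminal B (node 7); then R_eq = V_A / (1 A).
Nodal analysis, taking node 7 as the 0 V reference.
Current source I_test pushes 1 A into node 0 and draws it out of node 7.
KCL at each unknown node (sum of currents leaving = 0; resistances in Ω):
  Node 0: (V_0 - V_1)/62000 + (V_0 - V_4)/390 - 1 = 0
  Node 1: (V_1 - V_0)/62000 + (V_1 - V_2)/56000 + (V_1 - V_5)/3.6 = 0
  Node 2: (V_2 - V_1)/56000 + (V_2 - V_3)/5600 + (V_2 - V_6)/3.9 = 0
  Node 3: (V_3 - V_2)/5600 + (V_3 - 0)/24000 = 0
  Node 4: (V_4 - V_0)/390 + (V_4 - V_5)/10 = 0
  Node 5: (V_5 - V_1)/3.6 + (V_5 - V_4)/10 + (V_5 - V_6)/1.5 = 0
  Node 6: (V_6 - V_2)/3.9 + (V_6 - V_5)/1.5 + (V_6 - 0)/62000 = 0
Collecting terms (coefficients in siemens):
  0.00258·V_0 - 0.00001613·V_1 - 0.002564·V_4 = 1
  0.2778·V_1 - 0.00001613·V_0 - 0.00001786·V_2 - 0.2778·V_5 = 0
  0.2566·V_2 - 0.00001786·V_1 - 0.0001786·V_3 - 0.2564·V_6 = 0
  0.0002202·V_3 - 0.0001786·V_2 = 0
  0.1026·V_4 - 0.002564·V_0 - 0.1·V_5 = 0
  1.044·V_5 - 0.2778·V_1 - 0.1·V_4 - 0.6667·V_6 = 0
  0.9231·V_6 - 0.2564·V_2 - 0.6667·V_5 = 0
Solving these 7 simultaneous equations (Gaussian elimination) gives:
  V_0 = 20440 V, V_1 = 20040 V, V_2 = 20030 V, V_3 = 16240 V
  V_4 = 20050 V, V_5 = 20040 V, V_6 = 20040 V
R_eq = V_0 / 1 A = 20440 Ω = 20.44 kΩ

Final answer: 20.44 kΩ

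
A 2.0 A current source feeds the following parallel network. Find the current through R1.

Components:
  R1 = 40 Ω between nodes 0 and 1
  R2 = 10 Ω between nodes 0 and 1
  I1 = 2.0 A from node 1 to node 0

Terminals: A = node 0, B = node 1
All resistors sit directly between nodes 0 and 1, so they are in parallel and share one voltage V; the full source current 2 A splits among them.
1/R_par = 1/40 + 1/10 = 0.125 S  =>  R_par = 8 Ω
V = I × R_par = 2 × 8 = 16 V
I_R1 = V/R1 = 16/40 = 0.4 A

Final answer: 0.4 A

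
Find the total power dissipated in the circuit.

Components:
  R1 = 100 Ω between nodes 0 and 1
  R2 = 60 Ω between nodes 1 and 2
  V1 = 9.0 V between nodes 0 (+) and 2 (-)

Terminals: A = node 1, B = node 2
Nodal analysis, taking node 2 as the 0 V reference.
Source V1 fixes V_0 = 9 V.
KCL at each unknown node (sum of currents leaving = 0; resistances in Ω):
  Node 1: (V_1 - 9)/100 + (V_1 - 0)/60 = 0
Collecting terms: 0.02667 × V_1 = 0.09  =>  V_1 = 3.375 V
Power in each resistor, P = (ΔV)²/R:
  P_R1 = (9 - 3.375)²/100 = 0.3164 W
  P_R2 = (3.375 - 0)²/60 = 0.1898 W
P_total = P_R1 + P_R2 = 0.5062 W

Final answer: 0.5062 W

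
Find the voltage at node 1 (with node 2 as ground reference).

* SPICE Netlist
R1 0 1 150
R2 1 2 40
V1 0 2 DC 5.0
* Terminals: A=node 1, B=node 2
Nodal analysis, taking node 2 as the 0 V reference.
Source V1 fixes V_0 = 5 V.
KCL at each unknown node (sum of currents leaving = 0; resistances in Ω):
  Node 1: (V_1 - 5)/150 + (V_1 - 0)/40 = 0
Collecting terms: 0.03167 × V_1 = 0.03333  =>  V_1 = 1.053 V
The requested potential is V_1 = 1.053 V.

Final answer: V_1 = 1.053 V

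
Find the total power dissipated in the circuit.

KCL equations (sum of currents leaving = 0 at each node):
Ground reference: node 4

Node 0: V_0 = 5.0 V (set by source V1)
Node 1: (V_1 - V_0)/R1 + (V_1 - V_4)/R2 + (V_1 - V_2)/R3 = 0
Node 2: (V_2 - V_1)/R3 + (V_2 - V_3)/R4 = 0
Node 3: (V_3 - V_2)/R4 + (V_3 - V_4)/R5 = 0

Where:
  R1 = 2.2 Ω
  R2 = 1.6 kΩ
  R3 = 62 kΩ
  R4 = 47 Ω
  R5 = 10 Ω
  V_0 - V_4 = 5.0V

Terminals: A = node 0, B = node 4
Nodal analysis, taking node 4 as the 0 V reference.
Source V1 fixes V_0 = 5 V.
KCL at each unknown node (sum of currents leaving = 0; resistances in Ω):
  Node 1: (V_1 - 5)/2.2 + (V_1 - 0)/1600 + (V_1 - V_2)/62000 = 0
  Node 2: (V_2 - V_1)/62000 + (V_2 - V_3)/47 = 0
  Node 3: (V_3 - V_2)/47 + (V_3 - 0)/10 = 0
Collecting terms (coefficients in siemens):
  0.4552·V_1 - 0.00001613·V_2 = 2.273
  0.02129·V_2 - 0.00001613·V_1 - 0.02128·V_3 = 0
  0.1213·V_3 - 0.02128·V_2 = 0
Solving these 3 simultaneous equations (Gaussian elimination) gives:
  V_1 = 4.993 V, V_2 = 0.004586 V, V_3 = 0.0008046 V
Power in each resistor, P = (ΔV)²/R:
  P_R1 = (5 - 4.993)²/2.2 = 0.00002254 W
  P_R2 = (4.993 - 0)²/1600 = 0.01558 W
  P_R3 = (4.993 - 0.004586)²/62000 = 0.0004014 W
  P_R4 = (0.004586 - 0.0008046)²/47 = 0.0000003043 W
  P_R5 = (0.0008046 - 0)²/10 = 0.00000006473 W
P_total = P_R1 + P_R2 + P_R3 + P_R4 + P_R5 = 0.01601 W

Final answer: 0.01601 W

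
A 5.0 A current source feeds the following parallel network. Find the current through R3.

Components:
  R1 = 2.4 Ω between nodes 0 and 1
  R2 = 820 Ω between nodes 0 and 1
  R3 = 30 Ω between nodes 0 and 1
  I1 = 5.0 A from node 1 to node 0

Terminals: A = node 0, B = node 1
All resistors sit directly between nodes 0 and 1, so they are in parallel and share one voltage V; the full source current 5 A splits among them.
1/R_par = 1/2.4 + 1/820 + 1/30 = 0.4512 S  =>  R_par = 2.216 Ω
V = I × R_par = 5 × 2.216 = 11.08 V
I_R3 = V/R3 = 11.08/30 = 0.3694 A

Final answer: 0.3694 A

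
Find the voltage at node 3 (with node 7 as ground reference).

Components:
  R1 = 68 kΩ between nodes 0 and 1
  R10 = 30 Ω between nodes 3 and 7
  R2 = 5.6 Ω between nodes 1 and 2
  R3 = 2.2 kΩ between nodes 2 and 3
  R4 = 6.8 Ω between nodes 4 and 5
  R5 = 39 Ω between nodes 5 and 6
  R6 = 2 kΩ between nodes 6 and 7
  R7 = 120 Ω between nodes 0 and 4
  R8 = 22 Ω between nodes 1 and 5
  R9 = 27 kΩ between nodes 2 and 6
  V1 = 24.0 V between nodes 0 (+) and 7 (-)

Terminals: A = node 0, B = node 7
Nodal analysis, taking node 7 as the 0 V reference.
Source V1 fixes V_0 = 24 V.
KCL at each unknown node (sum of currents leaving = 0; resistances in Ω):
  Node 1: (V_1 - 24)/68000 + (V_1 - V_2)/5.6 + (V_1 - V_5)/22 = 0
  Node 2: (V_2 - V_1)/5.6 + (V_2 - V_3)/2200 + (V_2 - V_6)/27000 = 0
  Node 3: (V_3 - V_2)/2200 + (V_3 - 0)/30 = 0
  Node 4: (V_4 - V_5)/6.8 + (V_4 - 24)/120 = 0
  Node 5: (V_5 - V_4)/6.8 + (V_5 - V_6)/39 + (V_5 - V_1)/22 = 0
  Node 6: (V_6 - V_5)/39 + (V_6 - 0)/2000 + (V_6 - V_2)/27000 = 0
Collecting terms (coefficients in siemens):
  0.224·V_1 - 0.1786·V_2 - 0.04545·V_5 = 0.0003529
  0.1791·V_2 - 0.1786·V_1 - 0.0004545·V_3 - 0.00003704·V_6 = 0
  0.03379·V_3 - 0.0004545·V_2 = 0
  0.1554·V_4 - 0.1471·V_5 = 0.2
  0.2182·V_5 - 0.04545·V_1 - 0.1471·V_4 - 0.02564·V_6 = 0
  0.02618·V_6 - 0.00003704·V_2 - 0.02564·V_5 = 0
Solving these 6 simultaneous equations (Gaussian elimination) gives:
  V_1 = 21.26 V, V_2 = 21.2 V, V_3 = 0.2852 V, V_4 = 21.6 V
  V_5 = 21.46 V, V_6 = 21.05 V
The requested potential is V_3 = 0.2852 V.

Final answer: V_3 = 0.2852 V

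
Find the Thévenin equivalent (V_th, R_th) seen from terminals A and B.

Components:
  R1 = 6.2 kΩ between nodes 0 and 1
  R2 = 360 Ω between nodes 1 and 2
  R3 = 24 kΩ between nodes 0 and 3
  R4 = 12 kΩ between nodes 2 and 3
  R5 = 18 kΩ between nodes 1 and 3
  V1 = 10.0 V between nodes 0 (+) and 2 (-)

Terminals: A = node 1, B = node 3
Step 1 — V_th is the open-circuit voltage V_A - V_B (nothing connected across the terminals).
Nodal analysis, taking node 2 as the 0 V reference.
Source V1 fixes V_0 = 10 V.
KCL at each unknown node (sum of currents leaving = 0; resistances in Ω):
  Node 1: (V_1 - 10)/6200 + (V_1 - 0)/360 + (V_1 - V_3)/18000 = 0
  Node 3: (V_3 - 10)/24000 + (V_3 - 0)/12000 + (V_3 - V_1)/18000 = 0
Collecting terms (coefficients in siemens):
  0.002995·V_1 - 0.00005556·V_3 = 0.001613
  0.0001806·V_3 - 0.00005556·V_1 = 0.0004167
Determinant D = (0.002995)(0.0001806) - (-0.00005556)(-0.00005556) = 0.0000005376
V_1 = [(0.001613)(0.0001806) - (-0.00005556)(0.0004167)]/D = 0.5847 V
V_3 = [(0.002995)(0.0004167) - (0.001613)(-0.00005556)]/D = 2.488 V
V_th = V_1 - V_3 = 0.5847 - 2.488 = -1.903 V
Step 2 — R_th: zero the source — replace V1 by a short circuit (node 2 merges into node 0) — and find the resistance seen between A (node 1) and B (node 3).
Reduce the network between node 1 (A) and node 3 (B) by series/parallel combination:
  Rp1 = R1 ‖ R2 (parallel, both between nodes 0 and 1) = 1/(1/6200 + 1/360) = 340.2 Ω
  Rp2 = R3 ‖ R4 (parallel, both between nodes 0 and 3) = 1/(1/24000 + 1/12000) = 8000 Ω
  Rs1 = Rp1 + Rp2 (series, joined only at node 0) = 340.2 + 8000 = 8340 Ω
  Rp3 = R5 ‖ Rs1 (parallel, both between nodes 1 and 3) = 1/(1/18000 + 1/8340) = 5699 Ω
R_th = 5.699 kΩ

Final answer: V_th = -1.903 V, R_th = 5.699 kΩ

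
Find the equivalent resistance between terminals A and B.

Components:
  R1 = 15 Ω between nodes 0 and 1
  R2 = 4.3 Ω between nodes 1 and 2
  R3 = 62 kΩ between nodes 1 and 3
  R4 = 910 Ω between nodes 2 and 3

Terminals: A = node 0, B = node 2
Reduce the network between node 0 (A) and node 2 (B) by series/parallel combination:
  Rs1 = R3 + R4 (series, joined only at node 3) = 62000 + 910 = 62910 Ω
  Rp1 = R2 ‖ Rs1 (parallel, both between nodes 1 and 2) = 1/(1/4.3 + 1/62910) = 4.3 Ω
  Rs2 = R1 + Rp1 (series, joined only at node 1) = 15 + 4.3 = 19.3 Ω
R_eq = 19.3 Ω

Final answer: 19.3 Ω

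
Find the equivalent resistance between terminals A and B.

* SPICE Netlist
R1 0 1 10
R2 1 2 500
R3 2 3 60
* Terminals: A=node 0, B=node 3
Reduce the network between node 0 (A) and node 3 (B) by series/parallel combination:
  Rs1 = R1 + R2 (series, joined only at node 1) = 10 + 500 = 510 Ω
  Rs2 = R3 + Rs1 (series, joined only at node 2) = 60 + 510 = 570 Ω
R_eq = 570 Ω

Final answer: 570 Ω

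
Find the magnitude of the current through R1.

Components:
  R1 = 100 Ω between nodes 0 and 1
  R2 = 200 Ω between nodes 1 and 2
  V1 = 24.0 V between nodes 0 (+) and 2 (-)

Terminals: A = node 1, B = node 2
Nodal analysis, taking node 2 as the 0 V reference.
Source V1 fixes V_0 = 24 V.
KCL at each unknown node (sum of currents leaving = 0; resistances in Ω):
  Node 1: (V_1 - 24)/100 + (V_1 - 0)/200 = 0
Collecting terms: 0.015 × V_1 = 0.24  =>  V_1 = 16 V
I_R1 = (V_0 - V_1)/R1 = (24 - 16)/100 = 0.08 A
|I_R1| = 0.08 A

Final answer: |I_R1| = 0.08 A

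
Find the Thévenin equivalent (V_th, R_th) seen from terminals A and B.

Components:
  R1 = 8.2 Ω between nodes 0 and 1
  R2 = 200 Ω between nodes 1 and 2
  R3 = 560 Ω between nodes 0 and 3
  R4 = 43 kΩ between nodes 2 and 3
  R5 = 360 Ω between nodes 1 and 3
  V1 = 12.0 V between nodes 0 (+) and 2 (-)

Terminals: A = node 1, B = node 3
Step 1 — V_th is the open-circuit voltage V_A - V_B (nothing connected across the terminals).
Nodal analysis, taking node 2 as the 0 V reference.
Source V1 fixes V_0 = 12 V.
KCL at each unknown node (sum of currents leaving = 0; resistances in Ω):
  Node 1: (V_1 - 12)/8.2 + (V_1 - 0)/200 + (V_1 - V_3)/360 = 0
  Node 3: (V_3 - 12)/560 + (V_3 - 0)/43000 + (V_3 - V_1)/360 = 0
Collecting terms (coefficients in siemens):
  0.1297·V_1 - 0.002778·V_3 = 1.463
  0.004587·V_3 - 0.002778·V_1 = 0.02143
Determinant D = (0.1297)(0.004587) - (-0.002778)(-0.002778) = 0.0005873
V_1 = [(1.463)(0.004587) - (-0.002778)(0.02143)]/D = 11.53 V
V_3 = [(0.1297)(0.02143) - (1.463)(-0.002778)]/D = 11.65 V
V_th = V_1 - V_3 = 11.53 - 11.65 = -0.1245 V
Step 2 — R_th: zero the source — replace V1 by a short circuit (node 2 merges into node 0) — and find the resistance seen between A (node 1) and B (node 3).
Reduce the network between node 1 (A) and node 3 (B) by series/parallel combination:
  Rp1 = R1 ‖ R2 (parallel, both between nodes 0 and 1) = 1/(1/8.2 + 1/200) = 7.877 Ω
  Rp2 = R3 ‖ R4 (parallel, both between nodes 0 and 3) = 1/(1/560 + 1/43000) = 552.8 Ω
  Rs1 = Rp1 + Rp2 (series, joined only at node 0) = 7.877 + 552.8 = 560.7 Ω
  Rp3 = R5 ‖ Rs1 (parallel, both between nodes 1 and 3) = 1/(1/360 + 1/560.7) = 219.2 Ω
R_th = 219.2 Ω

Final answer: V_th = -0.1245 V, R_th = 219.2 Ω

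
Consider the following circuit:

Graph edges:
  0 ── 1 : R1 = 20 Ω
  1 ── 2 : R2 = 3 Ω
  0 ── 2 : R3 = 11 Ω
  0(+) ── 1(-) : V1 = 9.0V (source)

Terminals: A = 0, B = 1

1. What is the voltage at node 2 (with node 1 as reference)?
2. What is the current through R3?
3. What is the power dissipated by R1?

Nodal analysis, taking node 1 as the 0 V reference.
Source V1 fixes V_0 = 9 V.
KCL at each unknown node (sum of currents leaving = 0; resistances in Ω):
  Node 2: (V_2 - 0)/3 + (V_2 - 9)/11 = 0
Collecting terms: 0.4242 × V_2 = 0.8182  =>  V_2 = 1.929 V
Part 1:
  Read off the nodal solution: V_2 = 1.929 V
Part 2:
  I_R3 = (V_0 - V_2)/R3 = (9 - 1.929)/11 = 0.6429 A
  Magnitude: I_R3 = 0.6429 A
Part 3:
  I_R1 = (V_0 - V_1)/R1 = (9 - 0)/20 = 0.45 A
  P_R1 = I_R1² × R1 = (0.45)² × 20 = 4.05 W

Final answers:
1. V_2 = 1.929 V
2. I_R3 = 0.6429 A
3. P_R1 = 4.05 W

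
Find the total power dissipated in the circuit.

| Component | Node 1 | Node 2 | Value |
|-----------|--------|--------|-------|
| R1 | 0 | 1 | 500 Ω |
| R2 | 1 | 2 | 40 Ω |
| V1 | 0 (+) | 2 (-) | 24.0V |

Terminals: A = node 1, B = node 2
Nodal analysis, taking node 2 as the 0 V reference.
Source V1 fixes V_0 = 24 V.
KCL at each unknown node (sum of currents leaving = 0; resistances in Ω):
  Node 1: (V_1 - 24)/500 + (V_1 - 0)/40 = 0
Collecting terms: 0.027 × V_1 = 0.048  =>  V_1 = 1.778 V
Power in each resistor, P = (ΔV)²/R:
  P_R1 = (24 - 1.778)²/500 = 0.9877 W
  P_R2 = (1.778 - 0)²/40 = 0.07901 W
P_total = P_R1 + P_R2 = 1.067 W

Final answer: 1.067 W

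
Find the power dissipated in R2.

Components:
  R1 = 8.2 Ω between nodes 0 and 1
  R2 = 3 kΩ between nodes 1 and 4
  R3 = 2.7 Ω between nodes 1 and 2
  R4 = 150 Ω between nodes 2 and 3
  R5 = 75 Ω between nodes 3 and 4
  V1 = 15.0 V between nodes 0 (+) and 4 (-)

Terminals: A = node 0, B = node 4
Nodal analysis, taking node 4 as the 0 V reference.
Source V1 fixes V_0 = 15 V.
KCL at each unknown node (sum of currents leaving = 0; resistances in Ω):
  Node 1: (V_1 - 15)/8.2 + (V_1 - 0)/3000 + (V_1 - V_2)/2.7 = 0
  Node 2: (V_2 - V_1)/2.7 + (V_2 - V_3)/150 = 0
  Node 3: (V_3 - V_2)/150 + (V_3 - 0)/75 = 0
Collecting terms (coefficients in siemens):
  0.4927·V_1 - 0.3704·V_2 = 1.829
  0.377·V_2 - 0.3704·V_1 - 0.006667·V_3 = 0
  0.02·V_3 - 0.006667·V_2 = 0
Solving these 3 simultaneous equations (Gaussian elimination) gives:
  V_1 = 14.44 V, V_2 = 14.27 V, V_3 = 4.756 V
I_R2 = (V_1 - V_4)/R2 = (14.44 - 0)/3000 = 0.004813 A
P_R2 = I_R2² × R2 = (0.004813)² × 3000 = 0.06951 W

Final answer: 0.06951 W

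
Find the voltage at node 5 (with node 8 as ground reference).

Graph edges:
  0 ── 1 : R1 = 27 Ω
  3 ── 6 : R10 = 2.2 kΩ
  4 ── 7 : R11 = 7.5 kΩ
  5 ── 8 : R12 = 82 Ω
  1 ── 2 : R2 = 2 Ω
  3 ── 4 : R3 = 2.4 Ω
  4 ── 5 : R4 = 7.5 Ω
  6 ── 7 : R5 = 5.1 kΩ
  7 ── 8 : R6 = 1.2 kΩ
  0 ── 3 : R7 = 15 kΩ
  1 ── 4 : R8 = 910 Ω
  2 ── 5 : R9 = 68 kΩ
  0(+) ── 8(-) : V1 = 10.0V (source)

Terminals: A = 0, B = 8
Nodal analysis, taking node 8 as the 0 V reference.
Source V1 fixes V_0 = 10 V.
KCL at each unknown node (sum of currents leaving = 0; resistances in Ω):
  Node 1: (V_1 - 10)/27 + (V_1 - V_2)/2 + (V_1 - V_4)/910 = 0
  Node 2: (V_2 - V_1)/2 + (V_2 - V_5)/68000 = 0
  Node 3: (V_3 - V_4)/2.4 + (V_3 - 10)/15000 + (V_3 - V_6)/2200 = 0
  Node 4: (V_4 - V_3)/2.4 + (V_4 - V_5)/7.5 + (V_4 - V_1)/910 + (V_4 - V_7)/7500 = 0
  Node 5: (V_5 - V_4)/7.5 + (V_5 - V_2)/68000 + (V_5 - 0)/82 = 0
  Node 6: (V_6 - V_7)/5100 + (V_6 - V_3)/2200 = 0
  Node 7: (V_7 - V_6)/5100 + (V_7 - 0)/1200 + (V_7 - V_4)/7500 = 0
Collecting terms (coefficients in siemens):
  0.5381·V_1 - 0.5·V_2 - 0.001099·V_4 = 0.3704
  0.5·V_2 - 0.5·V_1 - 0.00001471·V_5 = 0
  0.4172·V_3 - 0.4167·V_4 - 0.0004545·V_6 = 0.0006667
  0.5512·V_4 - 0.001099·V_1 - 0.4167·V_3 - 0.1333·V_5 - 0.0001333·V_7 = 0
  0.1455·V_5 - 0.00001471·V_2 - 0.1333·V_4 = 0
  0.0006506·V_6 - 0.0004545·V_3 - 0.0001961·V_7 = 0
  0.001163·V_7 - 0.0001333·V_4 - 0.0001961·V_6 = 0
Solving these 7 simultaneous equations (Gaussian elimination) gives:
  V_1 = 9.735 V, V_2 = 9.735 V, V_3 = 0.9168 V, V_4 = 0.9156 V
  V_5 = 0.8397 V, V_6 = 0.7081 V, V_7 = 0.2244 V
The requested potential is V_5 = 0.8397 V.

Final answer: V_5 = 0.8397 V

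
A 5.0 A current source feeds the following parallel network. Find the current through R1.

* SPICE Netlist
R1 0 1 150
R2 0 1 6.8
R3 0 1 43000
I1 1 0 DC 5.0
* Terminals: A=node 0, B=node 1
All resistors sit directly between nodes 0 and 1, so they are in parallel and share one voltage V; the full source current 5 A splits among them.
1/R_par = 1/150 + 1/6.8 + 1/43000 = 0.1537 S  =>  R_par = 6.504 Ω
V = I × R_par = 5 × 6.504 = 32.52 V
I_R1 = V/R1 = 32.52/150 = 0.2168 A

Final answer: 0.2168 A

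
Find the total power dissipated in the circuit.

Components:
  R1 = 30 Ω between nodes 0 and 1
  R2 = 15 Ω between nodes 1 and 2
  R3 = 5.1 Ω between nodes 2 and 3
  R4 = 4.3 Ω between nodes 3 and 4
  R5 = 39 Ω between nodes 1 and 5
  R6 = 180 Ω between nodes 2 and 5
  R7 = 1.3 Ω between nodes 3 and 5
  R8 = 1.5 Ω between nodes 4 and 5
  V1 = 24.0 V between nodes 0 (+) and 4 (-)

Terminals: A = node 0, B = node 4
Nodal analysis, taking node 4 as the 0 V reference.
Source V1 fixes V_0 = 24 V.
KCL at each unknown node (sum of currents leaving = 0; resistances in Ω):
  Node 1: (V_1 - 24)/30 + (V_1 - V_2)/15 + (V_1 - V_5)/39 = 0
  Node 2: (V_2 - V_1)/15 + (V_2 - V_3)/5.1 + (V_2 - V_5)/180 = 0
  Node 3: (V_3 - V_2)/5.1 + (V_3 - 0)/4.3 + (V_3 - V_5)/1.3 = 0
  Node 5: (V_5 - V_1)/39 + (V_5 - V_2)/180 + (V_5 - V_3)/1.3 + (V_5 - 0)/1.5 = 0
Collecting terms (coefficients in siemens):
  0.1256·V_1 - 0.06667·V_2 - 0.02564·V_5 = 0.8
  0.2683·V_2 - 0.06667·V_1 - 0.1961·V_3 - 0.005556·V_5 = 0
  1.198·V_3 - 0.1961·V_2 - 0.7692·V_5 = 0
  1.467·V_5 - 0.02564·V_1 - 0.005556·V_2 - 0.7692·V_3 = 0
Solving these 4 simultaneous equations (Gaussian elimination) gives:
  V_1 = 7.809 V, V_2 = 2.507 V, V_3 = 0.76 V, V_5 = 0.5445 V
Power in each resistor, P = (ΔV)²/R:
  P_R1 = (24 - 7.809)²/30 = 8.739 W
  P_R2 = (7.809 - 2.507)²/15 = 1.874 W
  P_R3 = (2.507 - 0.76)²/5.1 = 0.5984 W
  P_R4 = (0.76 - 0)²/4.3 = 0.1343 W
  P_R5 = (7.809 - 0.5445)²/39 = 1.353 W
  P_R6 = (2.507 - 0.5445)²/180 = 0.0214 W
  P_R7 = (0.76 - 0.5445)²/1.3 = 0.03574 W
  P_R8 = (0 - 0.5445)²/1.5 = 0.1976 W
P_total = P_R1 + P_R2 + P_R3 + P_R4 + P_R5 + P_R6 + P_R7 + P_R8 = 12.95 W

Final answer: 12.95 W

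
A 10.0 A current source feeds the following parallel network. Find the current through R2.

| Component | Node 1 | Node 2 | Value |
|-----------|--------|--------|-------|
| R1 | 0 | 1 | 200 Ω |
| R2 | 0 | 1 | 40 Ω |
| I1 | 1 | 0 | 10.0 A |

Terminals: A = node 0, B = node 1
All resistors sit directly between nodes 0 and 1, so they are in parallel and share one voltage V; the full source current 10 A splits among them.
1/R_par = 1/200 + 1/40 = 0.03 S  =>  R_par = 33.33 Ω
V = I × R_par = 10 × 33.33 = 333.3 V
I_R2 = V/R2 = 333.3/40 = 8.333 A

Final answer: 8.333 A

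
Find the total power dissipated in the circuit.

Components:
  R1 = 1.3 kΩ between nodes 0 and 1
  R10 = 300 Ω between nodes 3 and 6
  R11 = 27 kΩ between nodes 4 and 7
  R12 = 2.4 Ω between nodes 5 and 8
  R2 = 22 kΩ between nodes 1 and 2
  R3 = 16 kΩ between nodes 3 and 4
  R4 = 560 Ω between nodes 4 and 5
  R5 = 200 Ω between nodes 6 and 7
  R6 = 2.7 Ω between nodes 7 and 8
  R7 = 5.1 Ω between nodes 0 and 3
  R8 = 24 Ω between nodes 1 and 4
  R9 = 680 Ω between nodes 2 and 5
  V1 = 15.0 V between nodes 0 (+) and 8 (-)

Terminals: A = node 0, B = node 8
Nodal analysis, taking node 8 as the 0 V reference.
Source V1 fixes V_0 = 15 V.
KCL at each unknown node (sum of currents leaving = 0; resistances in Ω):
  Node 1: (V_1 - 15)/1300 + (V_1 - V_2)/22000 + (V_1 - V_4)/24 = 0
  Node 2: (V_2 - V_1)/22000 + (V_2 - V_5)/680 = 0
  Node 3: (V_3 - V_4)/16000 + (V_3 - 15)/5.1 + (V_3 - V_6)/300 = 0
  Node 4: (V_4 - V_3)/16000 + (V_4 - V_5)/560 + (V_4 - V_1)/24 + (V_4 - V_7)/27000 = 0
  Node 5: (V_5 - V_4)/560 + (V_5 - V_2)/680 + (V_5 - 0)/2.4 = 0
  Node 6: (V_6 - V_7)/200 + (V_6 - V_3)/300 = 0
  Node 7: (V_7 - V_6)/200 + (V_7 - 0)/2.7 + (V_7 - V_4)/27000 = 0
Collecting terms (coefficients in siemens):
  0.04248·V_1 - 0.00004545·V_2 - 0.04167·V_4 = 0.01154
  0.001516·V_2 - 0.00004545·V_1 - 0.001471·V_5 = 0
  0.1995·V_3 - 0.0000625·V_4 - 0.003333·V_6 = 2.941
  0.04355·V_4 - 0.04167·V_1 - 0.0000625·V_3 - 0.001786·V_5 - 0.00003704·V_7 = 0
  0.4199·V_5 - 0.001471·V_2 - 0.001786·V_4 = 0
  0.008333·V_6 - 0.003333·V_3 - 0.005·V_7 = 0
  0.3754·V_7 - 0.00003704·V_4 - 0.005·V_6 = 0
Solving these 7 simultaneous equations (Gaussian elimination) gives:
  V_1 = 4.763 V, V_2 = 0.1622 V, V_3 = 14.85 V, V_4 = 4.579 V
  V_5 = 0.02004 V, V_6 = 5.987 V, V_7 = 0.08019 V
Power in each resistor, P = (ΔV)²/R:
  P_R1 = (15 - 4.763)²/1300 = 0.08062 W
  P_R2 = (4.763 - 0.1622)²/22000 = 0.0009621 W
  P_R3 = (14.85 - 4.579)²/16000 = 0.006589 W
  P_R4 = (4.579 - 0.02004)²/560 = 0.03711 W
  P_R5 = (5.987 - 0.08019)²/200 = 0.1744 W
  P_R6 = (0.08019 - 0)²/2.7 = 0.002381 W
  P_R7 = (15 - 14.85)²/5.1 = 0.004643 W
  P_R8 = (4.763 - 4.579)²/24 = 0.00141 W
  P_R9 = (0.1622 - 0.02004)²/680 = 0.00002974 W
  P_R10 = (14.85 - 5.987)²/300 = 0.2616 W
  P_R11 = (4.579 - 0.08019)²/27000 = 0.0007496 W
  P_R12 = (0.02004 - 0)²/2.4 = 0.0001673 W
P_total = P_R1 + P_R2 + P_R3 + P_R4 + P_R5 + P_R6 + P_R7 + P_R8 + P_R9 + P_R10 + P_R11 + P_R12 = 0.5707 W

Final answer: 0.5707 W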